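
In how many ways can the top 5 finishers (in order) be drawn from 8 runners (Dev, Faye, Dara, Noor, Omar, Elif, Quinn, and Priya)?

6720

There are 8 choices for 1st place, 7 for 2nd, and so on down to 4 for position 5.
That gives 8 × 7 × 6 × 5 × 4 = 6720.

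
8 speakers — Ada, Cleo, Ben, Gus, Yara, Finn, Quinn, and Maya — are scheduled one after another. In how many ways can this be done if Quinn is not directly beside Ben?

30240

Of the 8! = 40320 arrangements, those with Quinn and Ben adjacent number 2 × 7! = 10080 (treat the pair as a block with 2 internal orders).
Complementary counting: 40320 − 10080 = 30240.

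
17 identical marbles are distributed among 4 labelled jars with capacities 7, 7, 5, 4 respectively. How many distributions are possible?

79

By stars and bars, unrestricted non-negative solutions to x_1+…+x_4 = 17 number C(17+3,3) = 1140.
Subtract solutions that violate a single cap (substitute x_i' = x_i − (cap_i+1)): x_1 ≥ 8 gives C(12,3) = 220; x_2 ≥ 8 gives C(12,3) = 220; x_3 ≥ 6 gives C(14,3) = 364; x_4 ≥ 5 gives C(15,3) = 455. Together 1259.
Add back pairs where two caps are both exceeded: 4 + 20 + 35 + 20 + 35 + 84 = 198.
By inclusion–exclusion the count is 1140 − 1259 + 198 = 79.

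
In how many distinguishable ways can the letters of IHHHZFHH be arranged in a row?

The 8 letters of IHHHZFHH have repeats: H appearing 5 times.
The number of distinct arrangements is 8!/(5!) = 40320/120 = 336.

336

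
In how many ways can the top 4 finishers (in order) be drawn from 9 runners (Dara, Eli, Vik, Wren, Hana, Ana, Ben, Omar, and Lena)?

3024

This is an ordered selection of 4 from 9: P(9,4).
That gives 9 × 8 × 7 × 6 = 3024.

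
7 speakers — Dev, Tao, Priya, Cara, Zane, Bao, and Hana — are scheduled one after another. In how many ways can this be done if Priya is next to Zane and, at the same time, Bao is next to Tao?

Treat {Priya,Zane} as one block (2 orders) and {Bao,Tao} as another (2 orders).
That leaves 5 units to arrange: 2 × 2 × 5! = 4 × 120 = 480.

480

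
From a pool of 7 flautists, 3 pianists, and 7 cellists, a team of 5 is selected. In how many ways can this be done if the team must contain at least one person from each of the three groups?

Total 5-person selections from all 17: C(17,5) = 6188.
Subtract selections that omit an entire group: no flautists → C(10,5) = 252; no pianists → C(14,5) = 2002; no cellists → C(10,5) = 252.
Add back selections omitting two groups (i.e. drawn from a single group): C(7,5) + C(3,5) + C(7,5) = 42.
By inclusion–exclusion: 6188 − 2506 + 42 = 3724.

3724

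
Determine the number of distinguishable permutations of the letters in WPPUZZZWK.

15120

Letter multiplicities in WPPUZZZWK: K×1, P×2, U×1, W×2, Z×3.
The number of distinct arrangements is 9!/(3!·2!·2!) = 362880/24 = 15120.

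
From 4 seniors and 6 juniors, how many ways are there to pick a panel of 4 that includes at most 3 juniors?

195

Split by how many juniors are chosen (0 through 3).
Sum: C(6,0)·C(4,4) + C(6,1)·C(4,3) + C(6,2)·C(4,2) + C(6,3)·C(4,1) = 1 + 24 + 90 + 80 = 195.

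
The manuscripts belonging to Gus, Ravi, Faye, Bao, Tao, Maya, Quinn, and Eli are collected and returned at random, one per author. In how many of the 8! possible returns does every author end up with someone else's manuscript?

14833

Count assignments avoiding every fixed point. For any j of the 8 authors fixed to their own manuscript, the other 8−j can be arranged in (8−j)! ways.
By inclusion–exclusion this is Σ_{j=0}^{8} (−1)^j C(8,j)·(8−j)!.
Computing: 40320 − 40320 + 20160 − 6720 + 1680 − 336 + 56 − 8 + 1 = 14833.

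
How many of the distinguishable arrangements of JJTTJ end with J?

With the last slot taken by J, it remains to arrange the other 4 letters (JTTJ).
Those 4 letters have J appearing twice and T appearing twice, giving (4)!/(2!·2!) = 6.

6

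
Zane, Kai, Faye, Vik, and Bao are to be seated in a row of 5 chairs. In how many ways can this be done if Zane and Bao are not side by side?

72

Of the 5! = 120 arrangements, those with Zane and Bao adjacent number 2 × 4! = 48 (treat the pair as a block with 2 internal orders).
So 120 − 48 = 72 arrangements keep them apart.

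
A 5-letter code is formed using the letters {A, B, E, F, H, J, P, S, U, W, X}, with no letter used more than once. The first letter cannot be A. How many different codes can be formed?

50400

The first letter has 11−1 = 10 choices (anything except A).
The remaining 4 letters are filled from the other 10 symbols without repetition: 10 × 9 × 8 × 7 = 5040.
Total: 10 × 5040 = 50400.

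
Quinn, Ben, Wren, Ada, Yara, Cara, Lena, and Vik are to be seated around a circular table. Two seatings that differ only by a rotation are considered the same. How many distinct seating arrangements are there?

Fix one person's seat to break rotational symmetry; the remaining 7 people can be arranged in (7)! = 5040 ways.

5040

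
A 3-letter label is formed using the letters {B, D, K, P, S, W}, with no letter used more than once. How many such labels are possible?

With no repetition, fill the 3 letters in order: 6 choices, then 5, down to 4.
That product is 6 × 5 × 4 = 120.

120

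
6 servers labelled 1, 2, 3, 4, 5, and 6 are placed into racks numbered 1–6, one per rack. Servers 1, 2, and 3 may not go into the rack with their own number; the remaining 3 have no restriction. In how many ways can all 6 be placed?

Let Aᵢ (for i ∈ {1, 2, 3}) be the placements that put server i in its forbidden rack. Any j of these fix j positions, leaving (6−j)! ways to fill the rest, and there are C(3,j) ways to pick which j.
By inclusion–exclusion, the number of valid placements is Σ_{j=0}^{3} (−1)^j C(3,j)·(6−j)!.
Computing: 720 − 360 + 72 − 6 = 426.

426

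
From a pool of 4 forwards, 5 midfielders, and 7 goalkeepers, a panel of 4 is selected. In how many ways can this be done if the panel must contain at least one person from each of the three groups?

Total 4-person selections from all 16: C(16,4) = 1820.
Selections missing a whole group: no forwards → C(12,4) = 495; no midfielders → C(11,4) = 330; no goalkeepers → C(9,4) = 126.
Add back selections omitting two groups (i.e. drawn from a single group): C(4,4) + C(5,4) + C(7,4) = 41.
By inclusion–exclusion: 1820 − 951 + 41 = 910.

910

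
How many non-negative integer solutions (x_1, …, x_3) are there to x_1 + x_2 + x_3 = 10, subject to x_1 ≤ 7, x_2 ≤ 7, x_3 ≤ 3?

26

Without the upper bounds there are C(12,2) = 66 ways to split 10 among 3 variables.
Subtract solutions that violate a single cap (substitute x_i' = x_i − (cap_i+1)): x_1 ≥ 8 gives C(4,2) = 6; x_2 ≥ 8 gives C(4,2) = 6; x_3 ≥ 4 gives C(8,2) = 28. Together 40.
No two caps can be exceeded simultaneously, so the pair terms are all 0.
By inclusion–exclusion the count is 66 − 40 + 0 = 26.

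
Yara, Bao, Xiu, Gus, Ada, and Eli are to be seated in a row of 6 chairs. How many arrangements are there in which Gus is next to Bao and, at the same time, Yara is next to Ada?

Treat {Gus,Bao} as one block (2 orders) and {Yara,Ada} as another (2 orders).
That leaves 4 units to arrange: 2 × 2 × 4! = 4 × 24 = 96.

96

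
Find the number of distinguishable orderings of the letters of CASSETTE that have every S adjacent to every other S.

Treat the 2 copies of S as a single block. The multiset to arrange is then {SS, A, C, E, E, T, T}, 7 items in all.
That gives (7)!/(2!·2!) = 1260 arrangements.

1260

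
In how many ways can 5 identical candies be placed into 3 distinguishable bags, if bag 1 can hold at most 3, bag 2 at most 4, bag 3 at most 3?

By stars and bars, unrestricted non-negative solutions to x_1+…+x_3 = 5 number C(5+2,2) = 21.
Subtract solutions that violate a single cap (substitute x_i' = x_i − (cap_i+1)): x_1 ≥ 4 gives C(3,2) = 3; x_2 ≥ 5 gives C(2,2) = 1; x_3 ≥ 4 gives C(3,2) = 3. Together 7.
No two caps can be exceeded simultaneously, so the pair terms are all 0.
By inclusion–exclusion the count is 21 − 7 + 0 = 14.

14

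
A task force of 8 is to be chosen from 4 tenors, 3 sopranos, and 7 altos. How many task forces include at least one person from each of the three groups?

2793

Unrestricted: C(14,8) = 3003 ways to pick any 8 of the 14.
Subtract selections that omit an entire group: no tenors → C(10,8) = 45; no sopranos → C(11,8) = 165; no altos → C(7,8) = 0.
Add back selections omitting two groups (i.e. drawn from a single group): C(4,8) + C(3,8) + C(7,8) = 0.
By inclusion–exclusion: 3003 − 210 + 0 = 2793.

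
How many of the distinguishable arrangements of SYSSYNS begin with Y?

Fix Y in the first position and arrange the remaining 6 letters.
Those 6 letters have S appearing 4 times, giving (6)!/(4!) = 30.

30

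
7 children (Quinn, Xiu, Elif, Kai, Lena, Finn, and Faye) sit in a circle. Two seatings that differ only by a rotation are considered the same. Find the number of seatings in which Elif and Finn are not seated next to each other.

480

All circular seatings of 7 people number (6)! = 720.
Seatings with Elif beside Finn: treat them as a block with 2 internal orders, giving 2 × (5)! = 240.
Subtracting, 720 − 240 = 480.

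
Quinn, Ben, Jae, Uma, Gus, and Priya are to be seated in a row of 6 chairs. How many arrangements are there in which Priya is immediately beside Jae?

240

Place the 4 others and the Priya-Jae pair as 5 objects in a line; the pair has 2 internal arrangements.
That gives 2 × 5! = 2 × 120 = 240.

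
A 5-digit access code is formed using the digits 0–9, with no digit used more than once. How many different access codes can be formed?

Choose and order 5 of the 10 symbols: the first digit has 10 options, the next 9, and so on down to 6.
That product is 10 × 9 × 8 × 7 × 6 = 30240.

30240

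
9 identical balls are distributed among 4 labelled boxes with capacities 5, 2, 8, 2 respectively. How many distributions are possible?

Without the upper bounds there are C(12,3) = 220 ways to split 9 among 4 boxes.
Subtract solutions that violate a single cap (substitute x_i' = x_i − (cap_i+1)): x_1 ≥ 6 gives C(6,3) = 20; x_2 ≥ 3 gives C(9,3) = 84; x_3 ≥ 9 gives C(3,3) = 1; x_4 ≥ 3 gives C(9,3) = 84. Together 189.
Add back pairs where two caps are both exceeded: 1 + 0 + 1 + 0 + 20 + 0 = 22.
By inclusion–exclusion the count is 220 − 189 + 22 = 53.

53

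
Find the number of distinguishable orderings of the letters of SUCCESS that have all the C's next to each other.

120

Treat the 2 copies of C as a single block. The multiset to arrange is then {CC, E, S, S, S, U}, 6 items in all.
That gives (6)!/(3!) = 120 arrangements.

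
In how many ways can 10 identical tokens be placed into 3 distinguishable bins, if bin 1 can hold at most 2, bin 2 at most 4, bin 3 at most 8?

12

Without the upper bounds there are C(12,2) = 66 ways to split 10 among 3 bins.
Subtract solutions that violate a single cap (substitute x_i' = x_i − (cap_i+1)): x_1 ≥ 3 gives C(9,2) = 36; x_2 ≥ 5 gives C(7,2) = 21; x_3 ≥ 9 gives C(3,2) = 3. Together 60.
Add back pairs where two caps are both exceeded: 6 + 0 + 0 = 6.
By inclusion–exclusion the count is 66 − 60 + 6 = 12.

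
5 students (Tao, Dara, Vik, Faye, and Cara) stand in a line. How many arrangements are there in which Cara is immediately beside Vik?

Treat {Cara, Vik} as a single unit. There are 4 units to order, and the pair itself can be ordered 2 ways.
So the count is 2·(4)! = 48.

48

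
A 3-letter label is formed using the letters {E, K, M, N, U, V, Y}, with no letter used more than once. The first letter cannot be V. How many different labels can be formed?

180

The first letter has 7−1 = 6 choices (anything except V).
The remaining 2 letters are filled from the other 6 symbols without repetition: 6 × 5 = 30.
Total: 6 × 30 = 180.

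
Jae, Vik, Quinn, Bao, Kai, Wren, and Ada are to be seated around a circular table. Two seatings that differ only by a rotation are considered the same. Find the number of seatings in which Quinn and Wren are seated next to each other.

240

Glue Quinn and Wren into a block (2 internal orders). Seating 6 units around a circle gives (5)! arrangements.
So 2 × (5)! = 2 × 120 = 240.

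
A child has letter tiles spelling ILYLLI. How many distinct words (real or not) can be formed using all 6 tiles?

60

ILYLLI has 6 letters with I appearing twice and L appearing 3 times.
Dividing 6! = 720 by 3!·2! = 12 for the repeated letters gives 60.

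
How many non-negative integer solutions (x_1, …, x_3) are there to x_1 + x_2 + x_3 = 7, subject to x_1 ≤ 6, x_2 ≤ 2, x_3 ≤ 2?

8

Ignoring the caps, the number of non-negative solutions to x_1+…+x_3 = 7 is C(9,2) = 36.
Subtract solutions that violate a single cap (substitute x_i' = x_i − (cap_i+1)): x_1 ≥ 7 gives C(2,2) = 1; x_2 ≥ 3 gives C(6,2) = 15; x_3 ≥ 3 gives C(6,2) = 15. Together 31.
Add back pairs where two caps are both exceeded: 0 + 0 + 3 = 3.
By inclusion–exclusion the count is 36 − 31 + 3 = 8.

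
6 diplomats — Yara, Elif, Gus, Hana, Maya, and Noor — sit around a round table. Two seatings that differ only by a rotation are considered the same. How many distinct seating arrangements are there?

Around a circle, 6 distinct people have 6!/6 = (5)! = 120 rotationally distinct seatings.

120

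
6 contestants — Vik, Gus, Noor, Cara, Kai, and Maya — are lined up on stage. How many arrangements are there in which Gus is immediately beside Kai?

Treat {Gus, Kai} as a single unit. There are 5 units to order, and the pair itself can be ordered 2 ways.
That gives 2 × 5! = 2 × 120 = 240.

240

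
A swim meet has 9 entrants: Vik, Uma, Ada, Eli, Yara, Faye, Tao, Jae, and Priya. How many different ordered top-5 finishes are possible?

15120

There are 9 choices for 1st place, 8 for 2nd, and so on down to 5 for position 5.
That gives 9 × 8 × 7 × 6 × 5 = 15120.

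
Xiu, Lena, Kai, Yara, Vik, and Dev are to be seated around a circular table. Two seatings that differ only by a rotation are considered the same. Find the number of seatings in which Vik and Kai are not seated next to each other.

Without the restriction there are (5)! = 120 seatings.
Those with Vik next to Kai: fuse the pair into one unit and seat 5 units around a circle — 2·(4)! = 48.
Subtracting, 120 − 48 = 72.

72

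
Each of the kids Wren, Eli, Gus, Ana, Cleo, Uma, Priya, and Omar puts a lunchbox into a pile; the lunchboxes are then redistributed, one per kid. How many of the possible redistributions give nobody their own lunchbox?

Let Aᵢ be the assignments in which kid i gets their own lunchbox. We want the size of the complement of A₁∪…∪A_8.
By inclusion–exclusion this is Σ_{j=0}^{8} (−1)^j C(8,j)·(8−j)!.
Computing: 40320 − 40320 + 20160 − 6720 + 1680 − 336 + 56 − 8 + 1 = 14833.

14833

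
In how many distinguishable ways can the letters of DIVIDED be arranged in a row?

DIVIDED has 7 letters with D appearing 3 times and I appearing twice.
The number of distinct arrangements is 7!/(3!·2!) = 5040/12 = 420.

420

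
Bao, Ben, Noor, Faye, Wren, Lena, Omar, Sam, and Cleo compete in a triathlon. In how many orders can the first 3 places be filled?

504

This is an ordered selection of 3 from 9: P(9,3).
That gives 9 × 8 × 7 = 504.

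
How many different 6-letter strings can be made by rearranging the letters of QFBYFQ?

Letter multiplicities in QFBYFQ: B×1, F×2, Q×2, Y×1.
So there are 6! / (2!·2!) = 180 distinguishable arrangements.

180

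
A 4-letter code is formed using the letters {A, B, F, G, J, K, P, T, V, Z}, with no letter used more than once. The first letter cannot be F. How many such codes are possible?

The first letter has 10−1 = 9 choices (anything except F).
The remaining 3 letters are filled from the other 9 symbols without repetition: 9 × 8 × 7 = 504.
Total: 9 × 504 = 4536.

4536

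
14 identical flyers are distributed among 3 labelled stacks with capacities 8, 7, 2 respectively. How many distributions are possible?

9

By stars and bars, unrestricted non-negative solutions to x_1+…+x_3 = 14 number C(14+2,2) = 120.
Subtract solutions that violate a single cap (substitute x_i' = x_i − (cap_i+1)): x_1 ≥ 9 gives C(7,2) = 21; x_2 ≥ 8 gives C(8,2) = 28; x_3 ≥ 3 gives C(13,2) = 78. Together 127.
Add back pairs where two caps are both exceeded: 0 + 6 + 10 = 16.
By inclusion–exclusion the count is 120 − 127 + 16 = 9.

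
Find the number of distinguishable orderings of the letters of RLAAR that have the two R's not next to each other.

There are 5!/(2!·2!) = 30 arrangements of RLAAR in total.
If the two R's are adjacent, glue them into one block, leaving 4 items to arrange: (4)!/(2!) = 12 ways.
Subtracting, 30 − 12 = 18 arrangements keep the R's apart.

18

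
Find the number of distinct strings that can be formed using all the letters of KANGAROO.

The 8 letters of KANGAROO have repeats: A appearing twice and O appearing twice.
So there are 8! / (2!·2!) = 10080 distinguishable arrangements.

10080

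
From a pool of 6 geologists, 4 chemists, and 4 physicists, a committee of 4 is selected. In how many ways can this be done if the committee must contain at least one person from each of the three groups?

528

With no constraint there are C(14,4) = 1001 possible selections.
Subtract selections that omit an entire group: no geologists → C(8,4) = 70; no chemists → C(10,4) = 210; no physicists → C(10,4) = 210.
Add back selections omitting two groups (i.e. drawn from a single group): C(6,4) + C(4,4) + C(4,4) = 17.
By inclusion–exclusion: 1001 − 490 + 17 = 528.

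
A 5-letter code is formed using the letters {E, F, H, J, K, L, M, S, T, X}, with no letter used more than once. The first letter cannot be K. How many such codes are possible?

27216

The first letter has 10−1 = 9 choices (anything except K).
The remaining 4 letters are filled from the other 9 symbols without repetition: 9 × 8 × 7 × 6 = 3024.
Total: 9 × 3024 = 27216.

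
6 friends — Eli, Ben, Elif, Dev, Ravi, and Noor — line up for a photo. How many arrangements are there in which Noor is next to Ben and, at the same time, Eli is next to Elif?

96

Treat {Noor,Ben} as one block (2 orders) and {Eli,Elif} as another (2 orders).
That leaves 4 units to arrange: 2 × 2 × 4! = 4 × 24 = 96.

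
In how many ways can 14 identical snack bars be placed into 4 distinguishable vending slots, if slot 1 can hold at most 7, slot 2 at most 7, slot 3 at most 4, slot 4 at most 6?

Without the upper bounds there are C(17,3) = 680 ways to split 14 among 4 vending slots.
Subtract solutions that violate a single cap (substitute x_i' = x_i − (cap_i+1)): x_1 ≥ 8 gives C(9,3) = 84; x_2 ≥ 8 gives C(9,3) = 84; x_3 ≥ 5 gives C(12,3) = 220; x_4 ≥ 7 gives C(10,3) = 120. Together 508.
Add back pairs where two caps are both exceeded: 0 + 4 + 0 + 4 + 0 + 10 = 18.
By inclusion–exclusion the count is 680 − 508 + 18 = 190.

190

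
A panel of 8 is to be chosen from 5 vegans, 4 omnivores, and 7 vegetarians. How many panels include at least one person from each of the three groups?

Unrestricted: C(16,8) = 12870 ways to pick any 8 of the 16.
Subtract selections that omit an entire group: no vegans → C(11,8) = 165; no omnivores → C(12,8) = 495; no vegetarians → C(9,8) = 9.
Add back selections omitting two groups (i.e. drawn from a single group): C(5,8) + C(4,8) + C(7,8) = 0.
By inclusion–exclusion: 12870 − 669 + 0 = 12201.

12201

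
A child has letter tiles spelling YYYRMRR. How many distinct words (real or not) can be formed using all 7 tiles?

140

Letter multiplicities in YYYRMRR: M×1, R×3, Y×3.
Dividing 7! = 5040 by 3!·3! = 36 for the repeated letters gives 140.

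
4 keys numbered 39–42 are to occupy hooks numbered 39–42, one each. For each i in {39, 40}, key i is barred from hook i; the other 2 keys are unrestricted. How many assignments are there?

14

Let Aᵢ (for i ∈ {39, 40}) be the placements that put key i in its forbidden hook. Any j of these fix j positions, leaving (4−j)! ways to fill the rest, and there are C(2,j) ways to pick which j.
By inclusion–exclusion, the number of valid placements is Σ_{j=0}^{2} (−1)^j C(2,j)·(4−j)!.
Computing: 24 − 12 + 2 = 14.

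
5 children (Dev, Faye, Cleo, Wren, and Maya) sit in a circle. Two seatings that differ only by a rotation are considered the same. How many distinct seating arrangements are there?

Around a circle, 5 distinct people have 5!/5 = (4)! = 24 rotationally distinct seatings.

24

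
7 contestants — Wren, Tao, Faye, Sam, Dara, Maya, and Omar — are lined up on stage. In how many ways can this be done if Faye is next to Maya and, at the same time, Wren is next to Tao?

480

Treat {Faye,Maya} as one block (2 orders) and {Wren,Tao} as another (2 orders).
That leaves 5 units to arrange: 2 × 2 × 5! = 4 × 120 = 480.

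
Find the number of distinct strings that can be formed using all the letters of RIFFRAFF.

The 8 letters of RIFFRAFF have repeats: F appearing 4 times and R appearing twice.
The number of distinct arrangements is 8!/(4!·2!) = 40320/48 = 840.

840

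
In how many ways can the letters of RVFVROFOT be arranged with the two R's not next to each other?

17640

There are 9!/(2!·2!·2!·2!) = 22680 arrangements of RVFVROFOT in total.
Arrangements with the R's together: treat RR as one letter, giving (8)!/(2!·2!·2!) = 5040.
Subtracting, 22680 − 5040 = 17640 arrangements keep the R's apart.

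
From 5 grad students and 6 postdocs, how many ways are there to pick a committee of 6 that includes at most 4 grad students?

Split by how many grad students are chosen (0 through 4).
Sum: C(5,0)·C(6,6) + C(5,1)·C(6,5) + C(5,2)·C(6,4) + C(5,3)·C(6,3) + C(5,4)·C(6,2) = 1 + 30 + 150 + 200 + 75 = 456.

456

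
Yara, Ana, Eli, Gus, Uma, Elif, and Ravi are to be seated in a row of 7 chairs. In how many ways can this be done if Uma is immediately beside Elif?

1440

Glue Uma and Elif into one block (2 internal orders), leaving 6 units to arrange in a row.
So the count is 2·(6)! = 1440.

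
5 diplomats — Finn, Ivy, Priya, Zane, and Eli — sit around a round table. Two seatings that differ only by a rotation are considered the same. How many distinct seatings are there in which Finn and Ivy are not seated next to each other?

Without the restriction there are (4)! = 24 seatings.
Those with Finn next to Ivy: fuse the pair into one unit and seat 4 units around a circle — 2·(3)! = 12.
Subtracting, 24 − 12 = 12.

12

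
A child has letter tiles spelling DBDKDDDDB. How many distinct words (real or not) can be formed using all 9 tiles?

252

Letter multiplicities in DBDKDDDDB: B×2, D×6, K×1.
So there are 9! / (6!·2!) = 252 distinguishable arrangements.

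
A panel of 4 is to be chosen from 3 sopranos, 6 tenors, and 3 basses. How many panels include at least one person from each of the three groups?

243

With no constraint there are C(12,4) = 495 possible selections.
Subtract selections that omit an entire group: no sopranos → C(9,4) = 126; no tenors → C(6,4) = 15; no basses → C(9,4) = 126.
Add back selections omitting two groups (i.e. drawn from a single group): C(3,4) + C(6,4) + C(3,4) = 15.
By inclusion–exclusion: 495 − 267 + 15 = 243.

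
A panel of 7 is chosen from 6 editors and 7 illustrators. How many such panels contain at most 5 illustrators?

1673

Split by how many illustrators are chosen (0 through 5).
Sum: C(7,0)·C(6,7) + C(7,1)·C(6,6) + C(7,2)·C(6,5) + C(7,3)·C(6,4) + C(7,4)·C(6,3) + C(7,5)·C(6,2) = 0 + 7 + 126 + 525 + 700 + 315 = 1673.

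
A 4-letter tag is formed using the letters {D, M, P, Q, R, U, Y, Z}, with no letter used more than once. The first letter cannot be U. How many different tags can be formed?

1470

The first letter has 8−1 = 7 choices (anything except U).
The remaining 3 letters are filled from the other 7 symbols without repetition: 7 × 6 × 5 = 210.
Total: 7 × 210 = 1470.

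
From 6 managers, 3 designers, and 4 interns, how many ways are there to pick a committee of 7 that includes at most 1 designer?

750

Split by how many designers are chosen (0 through 1).
Sum: C(3,0)·C(10,7) + C(3,1)·C(10,6) = 120 + 630 = 750.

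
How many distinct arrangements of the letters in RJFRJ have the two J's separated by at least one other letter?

18

There are 5!/(2!·2!) = 30 arrangements of RJFRJ in total.
If the two J's are adjacent, glue them into one block, leaving 4 items to arrange: (4)!/(2!) = 12 ways.
Subtracting, 30 − 12 = 18 arrangements keep the J's apart.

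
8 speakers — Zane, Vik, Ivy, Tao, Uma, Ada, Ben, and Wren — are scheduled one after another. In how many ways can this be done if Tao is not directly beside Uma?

30240

There are 8! = 40320 arrangements in all. If Tao and Uma are adjacent, merging them into one block gives 2·(7)! = 10080 arrangements.
Complementary counting: 40320 − 10080 = 30240.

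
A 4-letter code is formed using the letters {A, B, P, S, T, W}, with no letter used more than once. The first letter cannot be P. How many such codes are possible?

The first letter has 6−1 = 5 choices (anything except P).
The remaining 3 letters are filled from the other 5 symbols without repetition: 5 × 4 × 3 = 60.
Total: 5 × 60 = 300.

300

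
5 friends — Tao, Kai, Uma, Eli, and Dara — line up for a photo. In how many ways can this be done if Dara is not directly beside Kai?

Of the 5! = 120 arrangements, those with Dara and Kai adjacent number 2 × 4! = 48 (treat the pair as a block with 2 internal orders).
Complementary counting: 120 − 48 = 72.

72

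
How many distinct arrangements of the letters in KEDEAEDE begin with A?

Fix A in the first position and arrange the remaining 7 letters.
Those 7 letters have D appearing twice and E appearing 4 times, giving (7)!/(4!·2!) = 105.

105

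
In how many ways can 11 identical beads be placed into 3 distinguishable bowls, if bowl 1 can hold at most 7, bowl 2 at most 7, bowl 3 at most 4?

30

By stars and bars, unrestricted non-negative solutions to x_1+…+x_3 = 11 number C(11+2,2) = 78.
Subtract solutions that violate a single cap (substitute x_i' = x_i − (cap_i+1)): x_1 ≥ 8 gives C(5,2) = 10; x_2 ≥ 8 gives C(5,2) = 10; x_3 ≥ 5 gives C(8,2) = 28. Together 48.
No two caps can be exceeded simultaneously, so the pair terms are all 0.
By inclusion–exclusion the count is 78 − 48 + 0 = 30.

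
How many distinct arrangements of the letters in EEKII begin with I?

With the first slot taken by I, it remains to arrange the other 4 letters (EEKI).
Those 4 letters have E appearing twice, giving (4)!/(2!) = 12.

12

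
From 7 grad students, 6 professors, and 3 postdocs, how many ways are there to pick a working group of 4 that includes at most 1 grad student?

714

Split by how many grad students are chosen (0 through 1).
Sum: C(7,0)·C(9,4) + C(7,1)·C(9,3) = 126 + 588 = 714.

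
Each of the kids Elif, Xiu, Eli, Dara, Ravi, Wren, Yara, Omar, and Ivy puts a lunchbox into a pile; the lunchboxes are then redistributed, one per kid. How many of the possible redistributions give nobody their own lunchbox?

133496

This is the derangement count D_9: permutations of 9 items with no fixed point.
By inclusion–exclusion this is Σ_{j=0}^{9} (−1)^j C(9,j)·(9−j)!.
Computing: 362880 − 362880 + 181440 − 60480 + 15120 − 3024 + 504 − 72 + 9 − 1 = 133496.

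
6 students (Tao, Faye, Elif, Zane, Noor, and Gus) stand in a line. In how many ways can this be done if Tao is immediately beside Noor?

Place the 4 others and the Tao-Noor pair as 5 objects in a line; the pair has 2 internal arrangements.
So the count is 2·(5)! = 240.

240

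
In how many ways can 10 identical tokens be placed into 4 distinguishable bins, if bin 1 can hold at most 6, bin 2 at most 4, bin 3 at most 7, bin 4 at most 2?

91

Without the upper bounds there are C(13,3) = 286 ways to split 10 among 4 bins.
Subtract solutions that violate a single cap (substitute x_i' = x_i − (cap_i+1)): x_1 ≥ 7 gives C(6,3) = 20; x_2 ≥ 5 gives C(8,3) = 56; x_3 ≥ 8 gives C(5,3) = 10; x_4 ≥ 3 gives C(10,3) = 120. Together 206.
Add back pairs where two caps are both exceeded: 0 + 0 + 1 + 0 + 10 + 0 = 11.
By inclusion–exclusion the count is 286 − 206 + 11 = 91.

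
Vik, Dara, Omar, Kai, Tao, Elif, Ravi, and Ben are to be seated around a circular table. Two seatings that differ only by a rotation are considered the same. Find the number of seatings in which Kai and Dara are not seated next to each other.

Without the restriction there are (7)! = 5040 seatings.
Seatings with Kai beside Dara: treat them as a block with 2 internal orders, giving 2 × (6)! = 1440.
Subtracting, 5040 − 1440 = 3600.

3600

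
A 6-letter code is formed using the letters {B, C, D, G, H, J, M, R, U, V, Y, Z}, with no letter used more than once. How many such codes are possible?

This is a permutation of 6 out of 12: P(12,6) = 12!/6!.
12 × 11 × 10 × 9 × 8 × 7 = 665280.

665280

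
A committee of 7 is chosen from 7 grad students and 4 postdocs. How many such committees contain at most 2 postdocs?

155

Split by how many postdocs are chosen (0 through 2).
Sum: C(4,0)·C(7,7) + C(4,1)·C(7,6) + C(4,2)·C(7,5) = 1 + 28 + 126 = 155.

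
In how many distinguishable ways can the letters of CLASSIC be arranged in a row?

The 7 letters of CLASSIC have repeats: C appearing twice and S appearing twice.
Dividing 7! = 5040 by 2!·2! = 4 for the repeated letters gives 1260.

1260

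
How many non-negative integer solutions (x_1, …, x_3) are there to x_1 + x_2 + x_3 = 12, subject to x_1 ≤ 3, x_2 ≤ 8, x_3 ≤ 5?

14

By stars and bars, unrestricted non-negative solutions to x_1+…+x_3 = 12 number C(12+2,2) = 91.
Subtract solutions that violate a single cap (substitute x_i' = x_i − (cap_i+1)): x_1 ≥ 4 gives C(10,2) = 45; x_2 ≥ 9 gives C(5,2) = 10; x_3 ≥ 6 gives C(8,2) = 28. Together 83.
Add back pairs where two caps are both exceeded: 0 + 6 + 0 = 6.
By inclusion–exclusion the count is 91 − 83 + 6 = 14.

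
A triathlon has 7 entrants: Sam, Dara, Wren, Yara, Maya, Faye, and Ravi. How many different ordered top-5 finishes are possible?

2520

There are 7 choices for 1st place, 6 for 2nd, and so on down to 3 for position 5.
That gives 7 × 6 × 5 × 4 × 3 = 2520.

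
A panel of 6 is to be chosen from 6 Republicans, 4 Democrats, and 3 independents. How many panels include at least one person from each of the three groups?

1416

With no constraint there are C(13,6) = 1716 possible selections.
Subtract selections that omit an entire group: no Republicans → C(7,6) = 7; no Democrats → C(9,6) = 84; no independents → C(10,6) = 210.
Add back selections omitting two groups (i.e. drawn from a single group): C(6,6) + C(4,6) + C(3,6) = 1.
By inclusion–exclusion: 1716 − 301 + 1 = 1416.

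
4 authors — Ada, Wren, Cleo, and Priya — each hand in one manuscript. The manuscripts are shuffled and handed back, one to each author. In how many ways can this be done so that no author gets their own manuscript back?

Count assignments avoiding every fixed point. For any j of the 4 authors fixed to their own manuscript, the other 4−j can be arranged in (4−j)! ways.
By inclusion–exclusion this is Σ_{j=0}^{4} (−1)^j C(4,j)·(4−j)!.
Computing: 24 − 24 + 12 − 4 + 1 = 9.

9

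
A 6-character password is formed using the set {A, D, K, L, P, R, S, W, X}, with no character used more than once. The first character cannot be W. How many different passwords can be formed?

The first character has 9−1 = 8 choices (anything except W).
The remaining 5 characters are filled from the other 8 symbols without repetition: 8 × 7 × 6 × 5 × 4 = 6720.
Total: 8 × 6720 = 53760.

53760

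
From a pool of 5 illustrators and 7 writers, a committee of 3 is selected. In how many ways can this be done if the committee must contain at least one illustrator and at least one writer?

Unrestricted: C(12,3) = 220 ways to pick any 3 of the 12.
Subtract selections that omit an entire group: no illustrators → C(7,3) = 35; no writers → C(5,3) = 10.
Both groups omitted at once is impossible, so 220 − 45 = 175.

175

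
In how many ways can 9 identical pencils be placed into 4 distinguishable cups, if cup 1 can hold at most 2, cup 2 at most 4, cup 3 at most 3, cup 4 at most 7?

56

By stars and bars, unrestricted non-negative solutions to x_1+…+x_4 = 9 number C(9+3,3) = 220.
Subtract solutions that violate a single cap (substitute x_i' = x_i − (cap_i+1)): x_1 ≥ 3 gives C(9,3) = 84; x_2 ≥ 5 gives C(7,3) = 35; x_3 ≥ 4 gives C(8,3) = 56; x_4 ≥ 8 gives C(4,3) = 4. Together 179.
Add back pairs where two caps are both exceeded: 4 + 10 + 0 + 1 + 0 + 0 = 15.
By inclusion–exclusion the count is 220 − 179 + 15 = 56.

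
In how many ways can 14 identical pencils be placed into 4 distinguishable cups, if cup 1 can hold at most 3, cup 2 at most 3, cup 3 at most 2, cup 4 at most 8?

10

By stars and bars, unrestricted non-negative solutions to x_1+…+x_4 = 14 number C(14+3,3) = 680.
Subtract solutions that violate a single cap (substitute x_i' = x_i − (cap_i+1)): x_1 ≥ 4 gives C(13,3) = 286; x_2 ≥ 4 gives C(13,3) = 286; x_3 ≥ 3 gives C(14,3) = 364; x_4 ≥ 9 gives C(8,3) = 56. Together 992.
Add back pairs where two caps are both exceeded: 84 + 120 + 4 + 120 + 4 + 10 = 342.
Subtract triples: 20 + 0 + 0 + 0 = 20.
By inclusion–exclusion the count is 680 − 992 + 342 − 20 = 10.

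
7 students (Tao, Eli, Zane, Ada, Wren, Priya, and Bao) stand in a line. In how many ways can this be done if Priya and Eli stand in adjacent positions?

Glue Priya and Eli into one block (2 internal orders), leaving 6 units to arrange in a row.
So the count is 2·(6)! = 1440.

1440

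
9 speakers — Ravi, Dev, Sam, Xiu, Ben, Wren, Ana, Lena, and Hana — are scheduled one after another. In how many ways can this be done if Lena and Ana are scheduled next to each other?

80640

Place the 7 others and the Lena-Ana pair as 8 objects in a line; the pair has 2 internal arrangements.
So the count is 2·(8)! = 80640.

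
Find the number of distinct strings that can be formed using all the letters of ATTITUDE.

6720

Letter multiplicities in ATTITUDE: A×1, D×1, E×1, I×1, T×3, U×1.
So there are 8! / (3!) = 6720 distinguishable arrangements.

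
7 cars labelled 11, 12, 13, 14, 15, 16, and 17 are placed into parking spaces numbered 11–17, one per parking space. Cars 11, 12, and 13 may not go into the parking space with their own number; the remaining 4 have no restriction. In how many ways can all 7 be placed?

3216

Let Aᵢ (for i ∈ {11, 12, 13}) be the placements that put car i in its forbidden parking space. Any j of these fix j positions, leaving (7−j)! ways to fill the rest, and there are C(3,j) ways to pick which j.
By inclusion–exclusion, the number of valid placements is Σ_{j=0}^{3} (−1)^j C(3,j)·(7−j)!.
Computing: 5040 − 2160 + 360 − 24 = 3216.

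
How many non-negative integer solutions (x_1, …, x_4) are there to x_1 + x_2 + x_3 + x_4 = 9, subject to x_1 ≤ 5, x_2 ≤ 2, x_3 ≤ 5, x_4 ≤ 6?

88

Without the upper bounds there are C(12,3) = 220 ways to split 9 among 4 variables.
Subtract solutions that violate a single cap (substitute x_i' = x_i − (cap_i+1)): x_1 ≥ 6 gives C(6,3) = 20; x_2 ≥ 3 gives C(9,3) = 84; x_3 ≥ 6 gives C(6,3) = 20; x_4 ≥ 7 gives C(5,3) = 10. Together 134.
Add back pairs where two caps are both exceeded: 1 + 0 + 0 + 1 + 0 + 0 = 2.
By inclusion–exclusion the count is 220 − 134 + 2 = 88.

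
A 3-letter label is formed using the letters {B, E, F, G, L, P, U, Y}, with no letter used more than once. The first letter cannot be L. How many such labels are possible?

294

The first letter has 8−1 = 7 choices (anything except L).
The remaining 2 letters are filled from the other 7 symbols without repetition: 7 × 6 = 42.
Total: 7 × 42 = 294.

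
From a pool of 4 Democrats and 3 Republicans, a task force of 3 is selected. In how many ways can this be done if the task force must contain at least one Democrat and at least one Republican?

30

Total 3-person selections from all 7: C(7,3) = 35.
Subtract selections that omit an entire group: no Democrats → C(3,3) = 1; no Republicans → C(4,3) = 4.
Both groups omitted at once is impossible, so 35 − 5 = 30.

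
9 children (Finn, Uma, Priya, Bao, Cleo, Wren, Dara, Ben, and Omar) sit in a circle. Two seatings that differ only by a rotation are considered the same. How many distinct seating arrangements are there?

Fix one person's seat to break rotational symmetry; the remaining 8 people can be arranged in (8)! = 40320 ways.

40320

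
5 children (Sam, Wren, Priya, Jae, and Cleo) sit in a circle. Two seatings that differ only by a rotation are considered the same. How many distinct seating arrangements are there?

Around a circle, 5 distinct people have 5!/5 = (4)! = 24 rotationally distinct seatings.

24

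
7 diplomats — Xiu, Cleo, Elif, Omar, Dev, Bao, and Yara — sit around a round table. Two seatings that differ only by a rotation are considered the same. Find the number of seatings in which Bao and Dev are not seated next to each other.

All circular seatings of 7 people number (6)! = 720.
Seatings with Bao beside Dev: treat them as a block with 2 internal orders, giving 2 × (5)! = 240.
Subtracting, 720 − 240 = 480.

480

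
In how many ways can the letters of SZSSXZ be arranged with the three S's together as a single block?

Treat the 3 copies of S as a single block. The multiset to arrange is then {SSS, X, Z, Z}, 4 items in all.
That gives (4)!/(2!) = 12 arrangements.

12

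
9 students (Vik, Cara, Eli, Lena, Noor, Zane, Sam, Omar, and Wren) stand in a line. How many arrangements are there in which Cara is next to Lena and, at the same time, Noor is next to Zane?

20160

Treat {Cara,Lena} as one block (2 orders) and {Noor,Zane} as another (2 orders).
That leaves 7 units to arrange: 2 × 2 × 7! = 4 × 5040 = 20160.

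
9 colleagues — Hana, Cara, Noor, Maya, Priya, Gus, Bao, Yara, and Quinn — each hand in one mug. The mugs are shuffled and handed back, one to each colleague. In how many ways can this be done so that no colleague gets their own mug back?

This is the derangement count D_9: permutations of 9 items with no fixed point.
By inclusion–exclusion this is Σ_{j=0}^{9} (−1)^j C(9,j)·(9−j)!.
Computing: 362880 − 362880 + 181440 − 60480 + 15120 − 3024 + 504 − 72 + 9 − 1 = 133496.

133496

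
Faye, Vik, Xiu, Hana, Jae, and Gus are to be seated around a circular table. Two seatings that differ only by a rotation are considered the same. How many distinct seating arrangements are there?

120

Seat Faye anywhere (absorbing the rotational symmetry), then permute the other 5: (5)! = 120.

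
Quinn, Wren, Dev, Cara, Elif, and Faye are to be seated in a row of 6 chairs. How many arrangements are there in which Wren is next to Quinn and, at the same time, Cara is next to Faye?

Treat {Wren,Quinn} as one block (2 orders) and {Cara,Faye} as another (2 orders).
That leaves 4 units to arrange: 2 × 2 × 4! = 4 × 24 = 96.

96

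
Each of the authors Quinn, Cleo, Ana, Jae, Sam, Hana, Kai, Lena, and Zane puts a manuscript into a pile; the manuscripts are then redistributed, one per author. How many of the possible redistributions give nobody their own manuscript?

133496

Count assignments avoiding every fixed point. For any j of the 9 authors fixed to their own manuscript, the other 9−j can be arranged in (9−j)! ways.
By inclusion–exclusion this is Σ_{j=0}^{9} (−1)^j C(9,j)·(9−j)!.
Computing: 362880 − 362880 + 181440 − 60480 + 15120 − 3024 + 504 − 72 + 9 − 1 = 133496.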